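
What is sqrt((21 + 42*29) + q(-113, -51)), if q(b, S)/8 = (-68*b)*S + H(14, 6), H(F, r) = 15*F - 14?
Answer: I*sqrt(3132265) ≈ 1769.8*I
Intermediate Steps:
H(F, r) = -14 + 15*F
q(b, S) = 1568 - 544*S*b (q(b, S) = 8*((-68*b)*S + (-14 + 15*14)) = 8*(-68*S*b + (-14 + 210)) = 8*(-68*S*b + 196) = 8*(196 - 68*S*b) = 1568 - 544*S*b)
sqrt((21 + 42*29) + q(-113, -51)) = sqrt((21 + 42*29) + (1568 - 544*(-51)*(-113))) = sqrt((21 + 1218) + (1568 - 3135072)) = sqrt(1239 - 3133504) = sqrt(-3132265) = I*sqrt(3132265)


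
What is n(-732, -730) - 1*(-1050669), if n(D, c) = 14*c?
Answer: 1040449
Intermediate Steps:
n(-732, -730) - 1*(-1050669) = 14*(-730) - 1*(-1050669) = -10220 + 1050669 = 1040449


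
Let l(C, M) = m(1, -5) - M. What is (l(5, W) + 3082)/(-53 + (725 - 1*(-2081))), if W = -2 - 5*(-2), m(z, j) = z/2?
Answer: 6149/5506 ≈ 1.1168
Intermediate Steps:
m(z, j) = z/2 (m(z, j) = z*(½) = z/2)
W = 8 (W = -2 + 10 = 8)
l(C, M) = ½ - M (l(C, M) = (½)*1 - M = ½ - M)
(l(5, W) + 3082)/(-53 + (725 - 1*(-2081))) = ((½ - 1*8) + 3082)/(-53 + (725 - 1*(-2081))) = ((½ - 8) + 3082)/(-53 + (725 + 2081)) = (-15/2 + 3082)/(-53 + 2806) = (6149/2)/2753 = (6149/2)*(1/2753) = 6149/5506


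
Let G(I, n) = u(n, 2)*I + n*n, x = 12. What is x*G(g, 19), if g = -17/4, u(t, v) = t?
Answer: 3363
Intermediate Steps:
g = -17/4 (g = -17*1/4 = -17/4 ≈ -4.2500)
G(I, n) = n**2 + I*n (G(I, n) = n*I + n*n = I*n + n**2 = n**2 + I*n)
x*G(g, 19) = 12*(19*(-17/4 + 19)) = 12*(19*(59/4)) = 12*(1121/4) = 3363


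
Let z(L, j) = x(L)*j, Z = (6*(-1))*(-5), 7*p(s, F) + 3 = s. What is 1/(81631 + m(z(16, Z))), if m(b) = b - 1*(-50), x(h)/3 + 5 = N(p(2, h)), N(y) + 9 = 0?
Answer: 1/80421 ≈ 1.2435e-5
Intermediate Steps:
p(s, F) = -3/7 + s/7
N(y) = -9 (N(y) = -9 + 0 = -9)
x(h) = -42 (x(h) = -15 + 3*(-9) = -15 - 27 = -42)
Z = 30 (Z = -6*(-5) = 30)
z(L, j) = -42*j
m(b) = 50 + b (m(b) = b + 50 = 50 + b)
1/(81631 + m(z(16, Z))) = 1/(81631 + (50 - 42*30)) = 1/(81631 + (50 - 1260)) = 1/(81631 - 1210) = 1/80421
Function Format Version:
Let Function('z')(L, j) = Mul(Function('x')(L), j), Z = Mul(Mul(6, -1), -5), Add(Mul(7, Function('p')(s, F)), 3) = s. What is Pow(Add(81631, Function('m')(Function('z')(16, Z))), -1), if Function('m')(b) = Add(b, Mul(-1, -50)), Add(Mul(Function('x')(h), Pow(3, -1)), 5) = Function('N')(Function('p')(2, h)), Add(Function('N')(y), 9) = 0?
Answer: Rational(1, 80421) ≈ 1.2435e-5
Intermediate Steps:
Function('p')(s, F) = Add(Rational(-3, 7), Mul(Rational(1, 7), s))
Function('N')(y) = -9 (Function('N')(y) = Add(-9, 0) = -9)
Function('x')(h) = -42 (Function('x')(h) = Add(-15, Mul(3, -9)) = Add(-15, -27) = -42)
Z = 30 (Z = Mul(-6, -5) = 30)
Function('z')(L, j) = Mul(-42, j)
Function('m')(b) = Add(50, b) (Function('m')(b) = Add(b, 50) = Add(50, b))
Pow(Add(81631, Function('m')(Function('z')(16, Z))), -1) = Pow(Add(81631, Add(50, Mul(-42, 30))), -1) = Pow(Add(81631, Add(50, -1260)), -1) = Pow(Add(81631, -1210), -1) = Pow(80421, -1) = Rational(1, 80421)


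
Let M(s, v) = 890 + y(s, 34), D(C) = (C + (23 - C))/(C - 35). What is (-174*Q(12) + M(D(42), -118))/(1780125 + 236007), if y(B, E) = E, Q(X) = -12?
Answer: 251/168011 ≈ 0.0014939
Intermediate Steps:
D(C) = 23/(-35 + C)
M(s, v) = 924 (M(s, v) = 890 + 34 = 924)
(-174*Q(12) + M(D(42), -118))/(1780125 + 236007) = (-174*(-12) + 924)/(1780125 + 236007) = (2088 + 924)/2016132 = 3012*(1/2016132) = 251/168011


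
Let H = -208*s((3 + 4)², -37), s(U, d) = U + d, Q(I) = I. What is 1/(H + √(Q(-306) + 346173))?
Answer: -832/1961383 - √345867/5884149 ≈ -0.00052414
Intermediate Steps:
H = -2496 (H = -208*((3 + 4)² - 37) = -208*(7² - 37) = -208*(49 - 37) = -208*12 = -2496)
1/(H + √(Q(-306) + 346173)) = 1/(-2496 + √(-306 + 346173)) = 1/(-2496 + √345867)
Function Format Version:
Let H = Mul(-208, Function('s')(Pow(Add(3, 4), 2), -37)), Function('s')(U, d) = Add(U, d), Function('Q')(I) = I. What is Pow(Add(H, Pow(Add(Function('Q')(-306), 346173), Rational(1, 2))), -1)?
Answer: Add(Rational(-832, 1961383), Mul(Rational(-1, 5884149), Pow(345867, Rational(1, 2)))) ≈ -0.00052414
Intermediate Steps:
H = -2496 (H = Mul(-208, Add(Pow(Add(3, 4), 2), -37)) = Mul(-208, Add(Pow(7, 2), -37)) = Mul(-208, Add(49, -37)) = Mul(-208, 12) = -2496)
Pow(Add(H, Pow(Add(Function('Q')(-306), 346173), Rational(1, 2))), -1) = Pow(Add(-2496, Pow(Add(-306, 346173), Rational(1, 2))), -1) = Pow(Add(-2496, Pow(345867, Rational(1, 2))), -1)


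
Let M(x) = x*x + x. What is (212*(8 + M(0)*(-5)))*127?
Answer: 215392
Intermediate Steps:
M(x) = x + x**2 (M(x) = x**2 + x = x + x**2)
(212*(8 + M(0)*(-5)))*127 = (212*(8 + (0*(1 + 0))*(-5)))*127 = (212*(8 + (0*1)*(-5)))*127 = (212*(8 + 0*(-5)))*127 = (212*(8 + 0))*127 = (212*8)*127 = 1696*127 = 215392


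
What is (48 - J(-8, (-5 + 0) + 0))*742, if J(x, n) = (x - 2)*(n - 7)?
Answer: -53424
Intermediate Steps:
J(x, n) = (-7 + n)*(-2 + x) (J(x, n) = (-2 + x)*(-7 + n) = (-7 + n)*(-2 + x))
(48 - J(-8, (-5 + 0) + 0))*742 = (48 - (14 - 7*(-8) - 2*((-5 + 0) + 0) + ((-5 + 0) + 0)*(-8)))*742 = (48 - (14 + 56 - 2*(-5 + 0) + (-5 + 0)*(-8)))*742 = (48 - (14 + 56 - 2*(-5) - 5*(-8)))*742 = (48 - (14 + 56 + 10 + 40))*742 = (48 - 1*120)*742 = (48 - 120)*742 = -72*742 = -53424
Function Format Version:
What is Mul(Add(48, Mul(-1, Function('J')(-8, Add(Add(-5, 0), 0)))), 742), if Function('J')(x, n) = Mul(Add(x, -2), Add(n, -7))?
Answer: -53424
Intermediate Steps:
Function('J')(x, n) = Mul(Add(-7, n), Add(-2, x)) (Function('J')(x, n) = Mul(Add(-2, x), Add(-7, n)) = Mul(Add(-7, n), Add(-2, x)))
Mul(Add(48, Mul(-1, Function('J')(-8, Add(Add(-5, 0), 0)))), 742) = Mul(Add(48, Mul(-1, Add(14, Mul(-7, -8), Mul(-2, Add(Add(-5, 0), 0)), Mul(Add(Add(-5, 0), 0), -8)))), 742) = Mul(Add(48, Mul(-1, Add(14, 56, Mul(-2, Add(-5, 0)), Mul(Add(-5, 0), -8)))), 742) = Mul(Add(48, Mul(-1, Add(14, 56, Mul(-2, -5), Mul(-5, -8)))), 742) = Mul(Add(48, Mul(-1, Add(14, 56, 10, 40))), 742) = Mul(Add(48, Mul(-1, 120)), 742) = Mul(Add(48, -120), 742) = Mul(-72, 742) = -53424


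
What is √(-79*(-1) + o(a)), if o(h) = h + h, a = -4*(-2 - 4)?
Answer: √127 ≈ 11.269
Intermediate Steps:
a = 24 (a = -4*(-6) = 24)
o(h) = 2*h
√(-79*(-1) + o(a)) = √(-79*(-1) + 2*24) = √(79 + 48) = √127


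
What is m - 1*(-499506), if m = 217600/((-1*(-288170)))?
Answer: 14394286162/28817 ≈ 4.9951e+5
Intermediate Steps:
m = 21760/28817 (m = 217600/288170 = 217600*(1/288170) = 21760/28817 ≈ 0.75511)
m - 1*(-499506) = 21760/28817 - 1*(-499506) = 21760/28817 + 499506 = 14394286162/28817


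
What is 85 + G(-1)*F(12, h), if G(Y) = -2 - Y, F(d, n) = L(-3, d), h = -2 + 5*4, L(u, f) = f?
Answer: 73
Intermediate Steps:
h = 18 (h = -2 + 20 = 18)
F(d, n) = d
85 + G(-1)*F(12, h) = 85 + (-2 - 1*(-1))*12 = 85 + (-2 + 1)*12 = 85 - 1*12 = 85 - 12 = 73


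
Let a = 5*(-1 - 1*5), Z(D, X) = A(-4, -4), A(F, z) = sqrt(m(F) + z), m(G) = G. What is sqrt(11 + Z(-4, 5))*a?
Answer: -30*sqrt(11 + 2*I*sqrt(2)) ≈ -100.3 - 12.689*I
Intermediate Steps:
A(F, z) = sqrt(F + z)
Z(D, X) = 2*I*sqrt(2) (Z(D, X) = sqrt(-4 - 4) = sqrt(-8) = 2*I*sqrt(2))
a = -30 (a = 5*(-1 - 5) = 5*(-6) = -30)
sqrt(11 + Z(-4, 5))*a = sqrt(11 + 2*I*sqrt(2))*(-30) = -30*sqrt(11 + 2*I*sqrt(2))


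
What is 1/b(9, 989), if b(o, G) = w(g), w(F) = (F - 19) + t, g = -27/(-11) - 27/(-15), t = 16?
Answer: 55/69 ≈ 0.79710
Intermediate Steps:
g = 234/55 (g = -27*(-1/11) - 27*(-1/15) = 27/11 + 9/5 = 234/55 ≈ 4.2545)
w(F) = -3 + F (w(F) = (F - 19) + 16 = (-19 + F) + 16 = -3 + F)
b(o, G) = 69/55 (b(o, G) = -3 + 234/55 = 69/55)
1/b(9, 989) = 1/(69/55) = 55/69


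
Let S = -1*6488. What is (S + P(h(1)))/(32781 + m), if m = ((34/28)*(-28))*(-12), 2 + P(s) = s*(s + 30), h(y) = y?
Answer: -2153/11063 ≈ -0.19461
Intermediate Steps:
P(s) = -2 + s*(30 + s) (P(s) = -2 + s*(s + 30) = -2 + s*(30 + s))
m = 408 (m = ((34*(1/28))*(-28))*(-12) = ((17/14)*(-28))*(-12) = -34*(-12) = 408)
S = -6488
(S + P(h(1)))/(32781 + m) = (-6488 + (-2 + 1² + 30*1))/(32781 + 408) = (-6488 + (-2 + 1 + 30))/33189 = (-6488 + 29)*(1/33189) = -6459*1/33189 = -2153/11063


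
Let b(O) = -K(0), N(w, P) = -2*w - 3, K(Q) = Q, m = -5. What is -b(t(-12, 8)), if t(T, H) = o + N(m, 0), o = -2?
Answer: 0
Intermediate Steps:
N(w, P) = -3 - 2*w
t(T, H) = 5 (t(T, H) = -2 + (-3 - 2*(-5)) = -2 + (-3 + 10) = -2 + 7 = 5)
b(O) = 0 (b(O) = -1*0 = 0)
-b(t(-12, 8)) = -1*0 = 0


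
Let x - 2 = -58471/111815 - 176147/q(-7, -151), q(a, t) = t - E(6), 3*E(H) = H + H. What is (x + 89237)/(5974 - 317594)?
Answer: -62652677019/216031499860 ≈ -0.29002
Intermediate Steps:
E(H) = 2*H/3 (E(H) = (H + H)/3 = (2*H)/3 = 2*H/3)
q(a, t) = -4 + t (q(a, t) = t - 2*6/3 = t - 1*4 = t - 4 = -4 + t)
x = 788859058/693253 (x = 2 + (-58471/111815 - 176147/(-4 - 151)) = 2 + (-58471*1/111815 - 176147/(-155)) = 2 + (-58471/111815 - 176147*(-1/155)) = 2 + (-58471/111815 + 176147/155) = 2 + 787472552/693253 = 788859058/693253 ≈ 1137.9)
(x + 89237)/(5974 - 317594) = (788859058/693253 + 89237)/(5974 - 317594) = (62652677019/693253)/(-311620) = (62652677019/693253)*(-1/311620) = -62652677019/216031499860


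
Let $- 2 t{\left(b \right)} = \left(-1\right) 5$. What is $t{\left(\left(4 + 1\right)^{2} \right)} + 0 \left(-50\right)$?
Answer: $\frac{5}{2} \approx 2.5$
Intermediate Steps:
$t{\left(b \right)} = \frac{5}{2}$ ($t{\left(b \right)} = - \frac{\left(-1\right) 5}{2} = \left(- \frac{1}{2}\right) \left(-5\right) = \frac{5}{2}$)
$t{\left(\left(4 + 1\right)^{2} \right)} + 0 \left(-50\right) = \frac{5}{2} + 0 \left(-50\right) = \frac{5}{2} + 0 = \frac{5}{2}$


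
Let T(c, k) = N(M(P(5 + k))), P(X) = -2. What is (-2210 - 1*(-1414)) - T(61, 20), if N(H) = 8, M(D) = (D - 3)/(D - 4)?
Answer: -804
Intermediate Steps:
M(D) = (-3 + D)/(-4 + D)
T(c, k) = 8
(-2210 - 1*(-1414)) - T(61, 20) = (-2210 - 1*(-1414)) - 1*8 = (-2210 + 1414) - 8 = -796 - 8 = -804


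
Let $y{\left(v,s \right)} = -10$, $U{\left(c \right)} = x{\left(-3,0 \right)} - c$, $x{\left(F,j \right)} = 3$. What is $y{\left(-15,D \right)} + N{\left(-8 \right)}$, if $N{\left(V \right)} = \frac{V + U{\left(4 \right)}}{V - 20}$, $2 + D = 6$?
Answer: $- \frac{271}{28} \approx -9.6786$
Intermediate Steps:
$D = 4$ ($D = -2 + 6 = 4$)
$U{\left(c \right)} = 3 - c$
$N{\left(V \right)} = \frac{-1 + V}{-20 + V}$ ($N{\left(V \right)} = \frac{V + \left(3 - 4\right)}{V - 20} = \frac{V + \left(3 - 4\right)}{-20 + V} = \frac{V - 1}{-20 + V} = \frac{-1 + V}{-20 + V}$)
$y{\left(-15,D \right)} + N{\left(-8 \right)} = -10 + \frac{-1 - 8}{-20 - 8} = -10 + \frac{1}{-28} \left(-9\right) = -10 - - \frac{9}{28} = -10 + \frac{9}{28} = - \frac{271}{28}$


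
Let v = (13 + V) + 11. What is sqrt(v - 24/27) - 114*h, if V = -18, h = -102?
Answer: 11628 + sqrt(46)/3 ≈ 11630.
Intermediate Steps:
v = 6 (v = (13 - 18) + 11 = -5 + 11 = 6)
sqrt(v - 24/27) - 114*h = sqrt(6 - 24/27) - 114*(-102) = sqrt(6 - 24*1/27) + 11628 = sqrt(6 - 8/9) + 11628 = sqrt(46/9) + 11628 = sqrt(46)/3 + 11628 = 11628 + sqrt(46)/3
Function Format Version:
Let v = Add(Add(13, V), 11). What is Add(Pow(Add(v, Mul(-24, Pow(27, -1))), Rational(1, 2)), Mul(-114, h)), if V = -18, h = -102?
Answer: Add(11628, Mul(Rational(1, 3), Pow(46, Rational(1, 2)))) ≈ 11630.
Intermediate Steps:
v = 6 (v = Add(Add(13, -18), 11) = Add(-5, 11) = 6)
Add(Pow(Add(v, Mul(-24, Pow(27, -1))), Rational(1, 2)), Mul(-114, h)) = Add(Pow(Add(6, Mul(-24, Pow(27, -1))), Rational(1, 2)), Mul(-114, -102)) = Add(Pow(Add(6, Mul(-24, Rational(1, 27))), Rational(1, 2)), 11628) = Add(Pow(Add(6, Rational(-8, 9)), Rational(1, 2)), 11628) = Add(Pow(Rational(46, 9), Rational(1, 2)), 11628) = Add(Mul(Rational(1, 3), Pow(46, Rational(1, 2))), 11628) = Add(11628, Mul(Rational(1, 3), Pow(46, Rational(1, 2))))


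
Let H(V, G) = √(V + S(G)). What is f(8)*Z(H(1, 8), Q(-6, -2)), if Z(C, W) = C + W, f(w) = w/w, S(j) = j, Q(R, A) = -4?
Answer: -1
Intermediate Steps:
f(w) = 1
H(V, G) = √(G + V) (H(V, G) = √(V + G) = √(G + V))
f(8)*Z(H(1, 8), Q(-6, -2)) = 1*(√(8 + 1) - 4) = 1*(√9 - 4) = 1*(3 - 4) = 1*(-1) = -1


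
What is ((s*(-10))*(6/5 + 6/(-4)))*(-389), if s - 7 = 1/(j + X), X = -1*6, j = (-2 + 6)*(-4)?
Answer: -178551/22 ≈ -8116.0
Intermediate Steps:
j = -16 (j = 4*(-4) = -16)
X = -6
s = 153/22 (s = 7 + 1/(-16 - 6) = 7 + 1/(-22) = 7 - 1/22 = 153/22 ≈ 6.9545)
((s*(-10))*(6/5 + 6/(-4)))*(-389) = (((153/22)*(-10))*(6/5 + 6/(-4)))*(-389) = -765*(6*(⅕) + 6*(-¼))/11*(-389) = -765*(6/5 - 3/2)/11*(-389) = -765/11*(-3/10)*(-389) = (459/22)*(-389) = -178551/22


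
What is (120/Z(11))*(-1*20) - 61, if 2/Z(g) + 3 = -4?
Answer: 8339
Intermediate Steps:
Z(g) = -2/7 (Z(g) = 2/(-3 - 4) = 2/(-7) = 2*(-⅐) = -2/7)
(120/Z(11))*(-1*20) - 61 = (120/(-2/7))*(-1*20) - 61 = (120*(-7/2))*(-20) - 61 = -420*(-20) - 61 = 8400 - 61 = 8339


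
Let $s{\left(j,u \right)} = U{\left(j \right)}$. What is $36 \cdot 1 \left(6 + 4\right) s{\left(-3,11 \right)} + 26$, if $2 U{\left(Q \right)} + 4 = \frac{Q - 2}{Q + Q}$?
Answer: $-544$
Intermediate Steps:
$U{\left(Q \right)} = -2 + \frac{-2 + Q}{4 Q}$ ($U{\left(Q \right)} = -2 + \frac{\left(Q - 2\right) \frac{1}{Q + Q}}{2} = -2 + \frac{\left(-2 + Q\right) \frac{1}{2 Q}}{2} = -2 + \frac{\frac{1}{2} \frac{1}{Q} \left(-2 + Q\right)}{2} = -2 + \frac{-2 + Q}{4 Q}$)
$s{\left(j,u \right)} = \frac{-2 - 7 j}{4 j}$
$36 \cdot 1 \left(6 + 4\right) s{\left(-3,11 \right)} + 26 = 36 \cdot 1 \left(6 + 4\right) \frac{-2 - -21}{4 \left(-3\right)} + 26 = 36 \cdot 1 \cdot 10 \cdot \frac{1}{4} \left(- \frac{1}{3}\right) \left(-2 + 21\right) + 26 = 36 \cdot 10 \cdot \frac{1}{4} \left(- \frac{1}{3}\right) 19 + 26 = 360 \left(- \frac{19}{12}\right) + 26 = -570 + 26 = -544$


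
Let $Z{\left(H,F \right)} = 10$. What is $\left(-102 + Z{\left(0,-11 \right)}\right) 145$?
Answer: $-13340$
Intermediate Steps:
$\left(-102 + Z{\left(0,-11 \right)}\right) 145 = \left(-102 + 10\right) 145 = \left(-92\right) 145 = -13340$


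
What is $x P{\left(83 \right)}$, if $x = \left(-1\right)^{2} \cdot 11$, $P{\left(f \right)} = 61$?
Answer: $671$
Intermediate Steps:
$x = 11$ ($x = 1 \cdot 11 = 11$)
$x P{\left(83 \right)} = 11 \cdot 61 = 671$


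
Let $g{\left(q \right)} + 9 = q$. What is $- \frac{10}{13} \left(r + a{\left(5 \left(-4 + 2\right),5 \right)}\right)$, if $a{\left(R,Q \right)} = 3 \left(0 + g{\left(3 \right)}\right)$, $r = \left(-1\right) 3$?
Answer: $\frac{210}{13} \approx 16.154$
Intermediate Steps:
$g{\left(q \right)} = -9 + q$
$r = -3$
$a{\left(R,Q \right)} = -18$ ($a{\left(R,Q \right)} = 3 \left(0 + \left(-9 + 3\right)\right) = 3 \left(0 - 6\right) = 3 \left(-6\right) = -18$)
$- \frac{10}{13} \left(r + a{\left(5 \left(-4 + 2\right),5 \right)}\right) = - \frac{10}{13} \left(-3 - 18\right) = \left(-10\right) \frac{1}{13} \left(-21\right) = \left(- \frac{10}{13}\right) \left(-21\right) = \frac{210}{13}$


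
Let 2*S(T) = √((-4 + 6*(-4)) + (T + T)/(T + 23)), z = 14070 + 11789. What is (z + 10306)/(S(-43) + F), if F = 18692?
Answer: 27039847200/13975634797 - 72330*I*√2370/13975634797 ≈ 1.9348 - 0.00025195*I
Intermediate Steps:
z = 25859
S(T) = √(-28 + 2*T/(23 + T))/2 (S(T) = √((-4 + 6*(-4)) + (T + T)/(T + 23))/2 = √((-4 - 24) + (2*T)/(23 + T))/2 = √(-28 + 2*T/(23 + T))/2)
(z + 10306)/(S(-43) + F) = (25859 + 10306)/(√2*√((-322 - 13*(-43))/(23 - 43))/2 + 18692) = 36165/(√2*√((-322 + 559)/(-20))/2 + 18692) = 36165/(√2*√(-1/20*237)/2 + 18692) = 36165/(√2*√(-237/20)/2 + 18692) = 36165/(√2*(I*√1185/10)/2 + 18692) = 36165/(I*√2370/20 + 18692) = 36165/(18692 + I*√2370/20)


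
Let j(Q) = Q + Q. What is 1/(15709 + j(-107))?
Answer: 1/15495 ≈ 6.4537e-5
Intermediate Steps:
j(Q) = 2*Q
1/(15709 + j(-107)) = 1/(15709 + 2*(-107)) = 1/(15709 - 214) = 1/15495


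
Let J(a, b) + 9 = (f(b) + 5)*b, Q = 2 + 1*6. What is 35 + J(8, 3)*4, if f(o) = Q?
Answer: 155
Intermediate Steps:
Q = 8 (Q = 2 + 6 = 8)
f(o) = 8
J(a, b) = -9 + 13*b (J(a, b) = -9 + (8 + 5)*b = -9 + 13*b)
35 + J(8, 3)*4 = 35 + (-9 + 13*3)*4 = 35 + (-9 + 39)*4 = 35 + 30*4 = 35 + 120 = 155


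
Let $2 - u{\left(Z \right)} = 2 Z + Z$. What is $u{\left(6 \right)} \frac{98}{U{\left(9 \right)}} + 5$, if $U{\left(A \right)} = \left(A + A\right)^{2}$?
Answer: $\frac{13}{81} \approx 0.16049$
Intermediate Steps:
$U{\left(A \right)} = 4 A^{2}$ ($U{\left(A \right)} = \left(2 A\right)^{2} = 4 A^{2}$)
$u{\left(Z \right)} = 2 - 3 Z$ ($u{\left(Z \right)} = 2 - \left(2 Z + Z\right) = 2 - 3 Z$)
$u{\left(6 \right)} \frac{98}{U{\left(9 \right)}} + 5 = \left(2 - 18\right) \frac{98}{4 \cdot 9^{2}} + 5 = \left(2 - 18\right) \frac{98}{4 \cdot 81} + 5 = - 16 \cdot \frac{98}{324} + 5 = - 16 \cdot 98 \cdot \frac{1}{324} + 5 = \left(-16\right) \frac{49}{162} + 5 = - \frac{392}{81} + 5 = \frac{13}{81}$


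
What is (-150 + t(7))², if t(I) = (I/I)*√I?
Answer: (150 - √7)² ≈ 21713.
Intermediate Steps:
t(I) = √I (t(I) = 1*√I = √I)
(-150 + t(7))² = (-150 + √7)²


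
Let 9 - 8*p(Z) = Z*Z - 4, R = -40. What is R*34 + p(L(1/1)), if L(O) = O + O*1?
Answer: -10871/8 ≈ -1358.9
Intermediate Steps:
L(O) = 2*O (L(O) = O + O = 2*O)
p(Z) = 13/8 - Z**2/8 (p(Z) = 9/8 - (Z*Z - 4)/8 = 9/8 - (Z**2 - 4)/8 = 9/8 - (-4 + Z**2)/8 = 9/8 + (1/2 - Z**2/8) = 13/8 - Z**2/8)
R*34 + p(L(1/1)) = -40*34 + (13/8 - (2/1)**2/8) = -1360 + (13/8 - (2*1)**2/8) = -1360 + (13/8 - 1/8*2**2) = -1360 + (13/8 - 1/8*4) = -1360 + (13/8 - 1/2) = -1360 + 9/8 = -10871/8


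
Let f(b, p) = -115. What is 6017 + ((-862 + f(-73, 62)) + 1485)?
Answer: 6525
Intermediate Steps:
6017 + ((-862 + f(-73, 62)) + 1485) = 6017 + ((-862 - 115) + 1485) = 6017 + (-977 + 1485) = 6017 + 508 = 6525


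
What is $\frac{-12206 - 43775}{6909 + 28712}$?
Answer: $- \frac{55981}{35621} \approx -1.5716$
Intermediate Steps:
$\frac{-12206 - 43775}{6909 + 28712} = - \frac{55981}{35621}$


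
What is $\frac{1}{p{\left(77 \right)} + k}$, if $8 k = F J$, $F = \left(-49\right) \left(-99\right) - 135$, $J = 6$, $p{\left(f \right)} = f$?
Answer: $\frac{1}{3614} \approx 0.0002767$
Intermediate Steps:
$F = 4716$ ($F = 4851 - 135 = 4716$)
$k = 3537$ ($k = \frac{4716 \cdot 6}{8} = \frac{1}{8} \cdot 28296 = 3537$)
$\frac{1}{p{\left(77 \right)} + k} = \frac{1}{77 + 3537} = \frac{1}{3614}$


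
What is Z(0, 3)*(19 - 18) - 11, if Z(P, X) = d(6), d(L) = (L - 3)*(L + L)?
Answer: 25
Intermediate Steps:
d(L) = 2*L*(-3 + L) (d(L) = (-3 + L)*(2*L) = 2*L*(-3 + L))
Z(P, X) = 36 (Z(P, X) = 2*6*(-3 + 6) = 2*6*3 = 36)
Z(0, 3)*(19 - 18) - 11 = 36*(19 - 18) - 11 = 36*1 - 11 = 36 - 11 = 25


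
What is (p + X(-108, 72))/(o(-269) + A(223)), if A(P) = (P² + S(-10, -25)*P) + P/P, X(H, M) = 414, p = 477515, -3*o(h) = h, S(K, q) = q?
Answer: 1433787/132734 ≈ 10.802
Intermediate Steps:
o(h) = -h/3
A(P) = 1 + P² - 25*P (A(P) = (P² - 25*P) + P/P = (P² - 25*P) + 1 = 1 + P² - 25*P)
(p + X(-108, 72))/(o(-269) + A(223)) = (477515 + 414)/(-⅓*(-269) + (1 + 223² - 25*223)) = 477929/(269/3 + (1 + 49729 - 5575)) = 477929/(269/3 + 44155) = 477929/(132734/3) = 477929*(3/132734) = 1433787/132734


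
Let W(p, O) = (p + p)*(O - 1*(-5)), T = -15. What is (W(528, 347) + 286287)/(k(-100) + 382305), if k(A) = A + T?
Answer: 657999/382190 ≈ 1.7217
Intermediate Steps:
k(A) = -15 + A (k(A) = A - 15 = -15 + A)
W(p, O) = 2*p*(5 + O) (W(p, O) = (2*p)*(O + 5) = (2*p)*(5 + O) = 2*p*(5 + O))
(W(528, 347) + 286287)/(k(-100) + 382305) = (2*528*(5 + 347) + 286287)/((-15 - 100) + 382305) = (2*528*352 + 286287)/(-115 + 382305) = (371712 + 286287)/382190 = 657999*(1/382190) = 657999/382190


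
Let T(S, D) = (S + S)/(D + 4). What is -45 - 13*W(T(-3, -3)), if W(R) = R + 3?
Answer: -6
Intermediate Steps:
T(S, D) = 2*S/(4 + D) (T(S, D) = (2*S)/(4 + D) = 2*S/(4 + D))
W(R) = 3 + R
-45 - 13*W(T(-3, -3)) = -45 - 13*(3 + 2*(-3)/(4 - 3)) = -45 - 13*(3 + 2*(-3)/1) = -45 - 13*(3 + 2*(-3)*1) = -45 - 13*(3 - 6) = -45 - 13*(-3) = -45 + 39 = -6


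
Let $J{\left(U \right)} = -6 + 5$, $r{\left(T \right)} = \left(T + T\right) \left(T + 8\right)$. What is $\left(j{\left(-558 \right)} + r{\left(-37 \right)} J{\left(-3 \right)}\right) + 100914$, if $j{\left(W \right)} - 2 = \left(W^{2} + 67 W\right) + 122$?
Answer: $372870$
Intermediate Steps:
$r{\left(T \right)} = 2 T \left(8 + T\right)$
$j{\left(W \right)} = 124 + W^{2} + 67 W$ ($j{\left(W \right)} = 2 + \left(\left(W^{2} + 67 W\right) + 122\right) = 2 + \left(122 + W^{2} + 67 W\right) = 124 + W^{2} + 67 W$)
$J{\left(U \right)} = -1$
$\left(j{\left(-558 \right)} + r{\left(-37 \right)} J{\left(-3 \right)}\right) + 100914 = \left(\left(124 + \left(-558\right)^{2} + 67 \left(-558\right)\right) + 2 \left(-37\right) \left(8 - 37\right) \left(-1\right)\right) + 100914 = \left(\left(124 + 311364 - 37386\right) + 2 \left(-37\right) \left(-29\right) \left(-1\right)\right) + 100914 = \left(274102 + 2146 \left(-1\right)\right) + 100914 = \left(274102 - 2146\right) + 100914 = 271956 + 100914 = 372870$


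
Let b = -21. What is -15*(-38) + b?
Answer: 549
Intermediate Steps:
-15*(-38) + b = -15*(-38) - 21 = 570 - 21 = 549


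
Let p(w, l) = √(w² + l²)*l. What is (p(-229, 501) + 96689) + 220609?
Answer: 317298 + 501*√303442 ≈ 5.9328e+5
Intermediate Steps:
p(w, l) = l*√(l² + w²) (p(w, l) = √(l² + w²)*l = l*√(l² + w²))
(p(-229, 501) + 96689) + 220609 = (501*√(501² + (-229)²) + 96689) + 220609 = (501*√(251001 + 52441) + 96689) + 220609 = (501*√303442 + 96689) + 220609 = (96689 + 501*√303442) + 220609 = 317298 + 501*√303442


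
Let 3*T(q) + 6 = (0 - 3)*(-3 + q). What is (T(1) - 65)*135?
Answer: -8775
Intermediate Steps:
T(q) = 1 - q (T(q) = -2 + ((0 - 3)*(-3 + q))/3 = -2 + (-3*(-3 + q))/3 = -2 + (9 - 3*q)/3 = -2 + (3 - q) = 1 - q)
(T(1) - 65)*135 = ((1 - 1*1) - 65)*135 = ((1 - 1) - 65)*135 = (0 - 65)*135 = -65*135 = -8775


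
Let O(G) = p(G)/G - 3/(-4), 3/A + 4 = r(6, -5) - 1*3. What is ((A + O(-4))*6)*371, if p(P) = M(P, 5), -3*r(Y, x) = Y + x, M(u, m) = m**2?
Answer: -144690/11 ≈ -13154.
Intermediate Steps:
r(Y, x) = -Y/3 - x/3 (r(Y, x) = -(Y + x)/3 = -Y/3 - x/3)
p(P) = 25 (p(P) = 5**2 = 25)
A = -9/22 (A = 3/(-4 + ((-1/3*6 - 1/3*(-5)) - 1*3)) = 3/(-4 + ((-2 + 5/3) - 3)) = 3/(-4 + (-1/3 - 3)) = 3/(-4 - 10/3) = 3/(-22/3) = 3*(-3/22) = -9/22 ≈ -0.40909)
O(G) = 3/4 + 25/G (O(G) = 25/G - 3/(-4) = 25/G - 3*(-1/4) = 25/G + 3/4 = 3/4 + 25/G)
((A + O(-4))*6)*371 = ((-9/22 + (3/4 + 25/(-4)))*6)*371 = ((-9/22 + (3/4 + 25*(-1/4)))*6)*371 = ((-9/22 + (3/4 - 25/4))*6)*371 = ((-9/22 - 11/2)*6)*371 = -65/11*6*371 = -390/11*371 = -144690/11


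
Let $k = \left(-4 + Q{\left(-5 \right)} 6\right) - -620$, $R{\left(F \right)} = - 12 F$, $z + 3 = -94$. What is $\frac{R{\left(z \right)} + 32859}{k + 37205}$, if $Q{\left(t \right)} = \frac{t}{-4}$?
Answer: $\frac{22682}{25219} \approx 0.8994$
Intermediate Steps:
$z = -97$ ($z = -3 - 94 = -97$)
$Q{\left(t \right)} = - \frac{t}{4}$ ($Q{\left(t \right)} = t \left(- \frac{1}{4}\right) = - \frac{t}{4}$)
$k = \frac{1247}{2}$ ($k = \left(-4 + \left(- \frac{1}{4}\right) \left(-5\right) 6\right) - -620 = \left(-4 + \frac{5}{4} \cdot 6\right) + 620 = \left(-4 + \frac{15}{2}\right) + 620 = \frac{7}{2} + 620 = \frac{1247}{2} \approx 623.5$)
$\frac{R{\left(z \right)} + 32859}{k + 37205} = \frac{\left(-12\right) \left(-97\right) + 32859}{\frac{1247}{2} + 37205} = \frac{1164 + 32859}{\frac{75657}{2}} = 34023 \cdot \frac{2}{75657} = \frac{22682}{25219}$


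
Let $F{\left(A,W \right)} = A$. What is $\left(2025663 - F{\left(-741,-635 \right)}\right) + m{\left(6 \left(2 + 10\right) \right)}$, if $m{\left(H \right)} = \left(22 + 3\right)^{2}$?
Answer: $2027029$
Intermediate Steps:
$m{\left(H \right)} = 625$ ($m{\left(H \right)} = 25^{2} = 625$)
$\left(2025663 - F{\left(-741,-635 \right)}\right) + m{\left(6 \left(2 + 10\right) \right)} = \left(2025663 - -741\right) + 625 = \left(2025663 + 741\right) + 625 = 2026404 + 625 = 2027029$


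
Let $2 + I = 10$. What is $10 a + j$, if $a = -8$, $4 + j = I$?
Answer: $-76$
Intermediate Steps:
$I = 8$ ($I = -2 + 10 = 8$)
$j = 4$ ($j = -4 + 8 = 4$)
$10 a + j = 10 \left(-8\right) + 4 = -80 + 4 = -76$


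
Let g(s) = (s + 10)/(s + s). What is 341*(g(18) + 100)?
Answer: 309287/9 ≈ 34365.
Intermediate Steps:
g(s) = (10 + s)/(2*s) (g(s) = (10 + s)/((2*s)) = (10 + s)*(1/(2*s)) = (10 + s)/(2*s))
341*(g(18) + 100) = 341*((½)*(10 + 18)/18 + 100) = 341*((½)*(1/18)*28 + 100) = 341*(7/9 + 100) = 341*(907/9) = 309287/9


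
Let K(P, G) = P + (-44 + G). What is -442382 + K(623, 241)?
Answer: -441562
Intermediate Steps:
K(P, G) = -44 + G + P
-442382 + K(623, 241) = -442382 + (-44 + 241 + 623) = -442382 + 820 = -441562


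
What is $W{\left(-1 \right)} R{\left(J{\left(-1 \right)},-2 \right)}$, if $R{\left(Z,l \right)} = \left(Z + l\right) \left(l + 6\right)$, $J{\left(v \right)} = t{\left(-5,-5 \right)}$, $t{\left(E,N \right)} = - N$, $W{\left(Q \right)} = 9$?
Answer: $108$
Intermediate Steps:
$J{\left(v \right)} = 5$ ($J{\left(v \right)} = \left(-1\right) \left(-5\right) = 5$)
$R{\left(Z,l \right)} = \left(6 + l\right) \left(Z + l\right)$ ($R{\left(Z,l \right)} = \left(Z + l\right) \left(6 + l\right) = \left(6 + l\right) \left(Z + l\right)$)
$W{\left(-1 \right)} R{\left(J{\left(-1 \right)},-2 \right)} = 9 \left(\left(-2\right)^{2} + 6 \cdot 5 + 6 \left(-2\right) + 5 \left(-2\right)\right) = 9 \left(4 + 30 - 12 - 10\right) = 9 \cdot 12 = 108$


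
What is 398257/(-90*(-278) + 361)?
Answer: 398257/25381 ≈ 15.691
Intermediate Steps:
398257/(-90*(-278) + 361) = 398257/(25020 + 361) = 398257/25381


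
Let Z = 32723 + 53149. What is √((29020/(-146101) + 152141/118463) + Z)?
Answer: √25723431266904024839015871/17307562763 ≈ 293.04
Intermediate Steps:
Z = 85872
√((29020/(-146101) + 152141/118463) + Z) = √((29020/(-146101) + 152141/118463) + 85872) = √((29020*(-1/146101) + 152141*(1/118463)) + 85872) = √((-29020/146101 + 152141/118463) + 85872) = √(18790155981/17307562763 + 85872) = √(1486253819740317/17307562763) = √25723431266904024839015871/17307562763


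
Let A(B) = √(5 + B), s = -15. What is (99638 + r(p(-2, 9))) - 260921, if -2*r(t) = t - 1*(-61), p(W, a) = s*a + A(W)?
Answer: -161246 - √3/2 ≈ -1.6125e+5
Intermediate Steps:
p(W, a) = √(5 + W) - 15*a (p(W, a) = -15*a + √(5 + W) = √(5 + W) - 15*a)
r(t) = -61/2 - t/2 (r(t) = -(t - 1*(-61))/2 = -(t + 61)/2 = -(61 + t)/2 = -61/2 - t/2)
(99638 + r(p(-2, 9))) - 260921 = (99638 + (-61/2 - (√(5 - 2) - 15*9)/2)) - 260921 = (99638 + (-61/2 - (√3 - 135)/2)) - 260921 = (99638 + (-61/2 - (-135 + √3)/2)) - 260921 = (99638 + (-61/2 + (135/2 - √3/2))) - 260921 = (99638 + (37 - √3/2)) - 260921 = (99675 - √3/2) - 260921 = -161246 - √3/2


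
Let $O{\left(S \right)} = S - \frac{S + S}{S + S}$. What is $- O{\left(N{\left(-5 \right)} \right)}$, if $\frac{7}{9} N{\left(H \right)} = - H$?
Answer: $- \frac{38}{7} \approx -5.4286$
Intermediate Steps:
$N{\left(H \right)} = - \frac{9 H}{7}$ ($N{\left(H \right)} = \frac{9 \left(- H\right)}{7} = - \frac{9 H}{7}$)
$O{\left(S \right)} = -1 + S$ ($O{\left(S \right)} = S - \frac{2 S}{2 S} = S - 2 S \frac{1}{2 S} = S - 1 = -1 + S$)
$- O{\left(N{\left(-5 \right)} \right)} = - (-1 - - \frac{45}{7}) = - (-1 + \frac{45}{7}) = \left(-1\right) \frac{38}{7} = - \frac{38}{7}$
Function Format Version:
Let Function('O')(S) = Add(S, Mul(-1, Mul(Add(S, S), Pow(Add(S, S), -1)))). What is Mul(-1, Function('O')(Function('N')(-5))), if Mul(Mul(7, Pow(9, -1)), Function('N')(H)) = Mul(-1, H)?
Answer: Rational(-38, 7) ≈ -5.4286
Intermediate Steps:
Function('N')(H) = Mul(Rational(-9, 7), H) (Function('N')(H) = Mul(Rational(9, 7), Mul(-1, H)) = Mul(Rational(-9, 7), H))
Function('O')(S) = Add(-1, S) (Function('O')(S) = Add(S, Mul(-1, Mul(Mul(2, S), Pow(Mul(2, S), -1)))) = Add(S, Mul(-1, Mul(Mul(2, S), Mul(Rational(1, 2), Pow(S, -1))))) = Add(S, Mul(-1, 1)) = Add(S, -1) = Add(-1, S))
Mul(-1, Function('O')(Function('N')(-5))) = Mul(-1, Add(-1, Mul(Rational(-9, 7), -5))) = Mul(-1, Add(-1, Rational(45, 7))) = Mul(-1, Rational(38, 7)) = Rational(-38, 7)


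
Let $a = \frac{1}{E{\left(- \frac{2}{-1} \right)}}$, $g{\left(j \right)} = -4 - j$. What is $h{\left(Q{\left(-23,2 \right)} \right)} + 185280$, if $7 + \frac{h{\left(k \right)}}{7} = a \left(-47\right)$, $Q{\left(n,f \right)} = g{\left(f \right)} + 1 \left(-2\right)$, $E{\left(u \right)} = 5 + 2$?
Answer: $185184$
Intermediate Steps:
$E{\left(u \right)} = 7$
$a = \frac{1}{7} \approx 0.14286$
$Q{\left(n,f \right)} = -6 - f$ ($Q{\left(n,f \right)} = \left(-4 - f\right) + 1 \left(-2\right) = \left(-4 - f\right) - 2 = -6 - f$)
$h{\left(k \right)} = -96$ ($h{\left(k \right)} = -49 + 7 \cdot \frac{1}{7} \left(-47\right) = -49 + 7 \left(- \frac{47}{7}\right) = -49 - 47 = -96$)
$h{\left(Q{\left(-23,2 \right)} \right)} + 185280 = -96 + 185280 = 185184$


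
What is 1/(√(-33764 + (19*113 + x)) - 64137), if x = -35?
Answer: -64137/4113586421 - 2*I*√7913/4113586421 ≈ -1.5592e-5 - 4.3249e-8*I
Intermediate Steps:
1/(√(-33764 + (19*113 + x)) - 64137) = 1/(√(-33764 + (19*113 - 35)) - 64137) = 1/(√(-33764 + (2147 - 35)) - 64137) = 1/(√(-33764 + 2112) - 64137) = 1/(√(-31652) - 64137) = 1/(2*I*√7913 - 64137) = 1/(-64137 + 2*I*√7913)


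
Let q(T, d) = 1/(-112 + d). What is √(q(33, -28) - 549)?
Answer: I*√2690135/70 ≈ 23.431*I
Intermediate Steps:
√(q(33, -28) - 549) = √(1/(-112 - 28) - 549) = √(1/(-140) - 549) = √(-1/140 - 549) = √(-76861/140) = I*√2690135/70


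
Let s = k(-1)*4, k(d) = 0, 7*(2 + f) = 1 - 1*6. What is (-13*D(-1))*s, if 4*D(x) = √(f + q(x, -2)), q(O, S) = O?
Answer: 0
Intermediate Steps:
f = -19/7 (f = -2 + (1 - 1*6)/7 = -2 + (1 - 6)/7 = -2 + (⅐)*(-5) = -2 - 5/7 = -19/7 ≈ -2.7143)
D(x) = √(-19/7 + x)/4
s = 0 (s = 0*4 = 0)
(-13*D(-1))*s = -13*√(-133 + 49*(-1))/28*0 = -13*√(-133 - 49)/28*0 = -13*√(-182)/28*0 = -13*I*√182/28*0 = 0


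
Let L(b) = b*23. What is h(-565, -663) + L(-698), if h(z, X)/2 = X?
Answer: -17380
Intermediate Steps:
h(z, X) = 2*X
L(b) = 23*b
h(-565, -663) + L(-698) = 2*(-663) + 23*(-698) = -1326 - 16054 = -17380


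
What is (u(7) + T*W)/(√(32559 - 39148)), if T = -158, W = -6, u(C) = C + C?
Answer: -962*I*√6589/6589 ≈ -11.851*I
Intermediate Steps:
u(C) = 2*C
(u(7) + T*W)/(√(32559 - 39148)) = (2*7 - 158*(-6))/(√(32559 - 39148)) = (14 + 948)/(√(-6589)) = 962/((I*√6589)) = 962*(-I*√6589/6589) = -962*I*√6589/6589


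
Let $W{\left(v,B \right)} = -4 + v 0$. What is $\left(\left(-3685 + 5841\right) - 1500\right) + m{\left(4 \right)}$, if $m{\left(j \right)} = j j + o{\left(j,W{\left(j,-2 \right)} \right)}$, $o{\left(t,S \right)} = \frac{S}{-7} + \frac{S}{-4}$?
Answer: $\frac{4715}{7} \approx 673.57$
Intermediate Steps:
$W{\left(v,B \right)} = -4$ ($W{\left(v,B \right)} = -4 + 0 = -4$)
$o{\left(t,S \right)} = - \frac{11 S}{28}$ ($o{\left(t,S \right)} = S \left(- \frac{1}{7}\right) + S \left(- \frac{1}{4}\right) = - \frac{S}{7} - \frac{S}{4} = - \frac{11 S}{28}$)
$m{\left(j \right)} = \frac{11}{7} + j^{2}$ ($m{\left(j \right)} = j j - - \frac{11}{7} = j^{2} + \frac{11}{7} = \frac{11}{7} + j^{2}$)
$\left(\left(-3685 + 5841\right) - 1500\right) + m{\left(4 \right)} = \left(\left(-3685 + 5841\right) - 1500\right) + \left(\frac{11}{7} + 4^{2}\right) = \left(2156 - 1500\right) + \left(\frac{11}{7} + 16\right) = 656 + \frac{123}{7} = \frac{4715}{7}$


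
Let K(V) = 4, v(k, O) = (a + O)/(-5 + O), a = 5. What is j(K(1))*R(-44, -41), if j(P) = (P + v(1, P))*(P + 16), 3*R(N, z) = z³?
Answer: 6892100/3 ≈ 2.2974e+6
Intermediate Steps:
R(N, z) = z³/3
v(k, O) = (5 + O)/(-5 + O)
j(P) = (16 + P)*(P + (5 + P)/(-5 + P)) (j(P) = (P + (5 + P)/(-5 + P))*(P + 16) = (P + (5 + P)/(-5 + P))*(16 + P) = (16 + P)*(P + (5 + P)/(-5 + P)))
j(K(1))*R(-44, -41) = ((80 + 4³ - 59*4 + 12*4²)/(-5 + 4))*((⅓)*(-41)³) = ((80 + 64 - 236 + 12*16)/(-1))*((⅓)*(-68921)) = -(80 + 64 - 236 + 192)*(-68921/3) = -1*100*(-68921/3) = -100*(-68921/3) = 6892100/3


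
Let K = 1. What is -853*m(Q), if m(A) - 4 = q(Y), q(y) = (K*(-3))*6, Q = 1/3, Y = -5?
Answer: 11942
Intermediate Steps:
Q = 1/3 ≈ 0.33333
q(y) = -18 (q(y) = (1*(-3))*6 = -3*6 = -18)
m(A) = -14 (m(A) = 4 - 18 = -14)
-853*m(Q) = -853*(-14) = 11942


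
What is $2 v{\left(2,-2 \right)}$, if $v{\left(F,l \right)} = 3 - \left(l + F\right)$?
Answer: $6$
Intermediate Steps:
$v{\left(F,l \right)} = 3 - F - l$ ($v{\left(F,l \right)} = 3 - \left(F + l\right) = 3 - F - l$)
$2 v{\left(2,-2 \right)} = 2 \left(3 - 2 - -2\right) = 2 \left(3 - 2 + 2\right) = 2 \cdot 3 = 6$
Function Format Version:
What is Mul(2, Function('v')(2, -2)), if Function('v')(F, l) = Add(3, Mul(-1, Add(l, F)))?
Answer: 6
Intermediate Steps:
Function('v')(F, l) = Add(3, Mul(-1, F), Mul(-1, l)) (Function('v')(F, l) = Add(3, Mul(-1, Add(F, l))) = Add(3, Add(Mul(-1, F), Mul(-1, l))) = Add(3, Mul(-1, F), Mul(-1, l)))
Mul(2, Function('v')(2, -2)) = Mul(2, Add(3, Mul(-1, 2), Mul(-1, -2))) = Mul(2, Add(3, -2, 2)) = Mul(2, 3) = 6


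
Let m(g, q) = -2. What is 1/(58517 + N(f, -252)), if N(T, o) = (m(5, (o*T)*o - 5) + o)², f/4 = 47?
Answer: 1/123033 ≈ 8.1279e-6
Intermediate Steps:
f = 188 (f = 4*47 = 188)
N(T, o) = (-2 + o)²
1/(58517 + N(f, -252)) = 1/(58517 + (-2 - 252)²) = 1/(58517 + (-254)²) = 1/(58517 + 64516) = 1/123033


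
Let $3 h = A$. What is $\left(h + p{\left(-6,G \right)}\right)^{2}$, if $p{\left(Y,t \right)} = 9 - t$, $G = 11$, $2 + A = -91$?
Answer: $1089$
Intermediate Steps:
$A = -93$ ($A = -2 - 91 = -93$)
$h = -31$ ($h = \frac{1}{3} \left(-93\right) = -31$)
$\left(h + p{\left(-6,G \right)}\right)^{2} = \left(-31 + \left(9 - 11\right)\right)^{2} = \left(-31 - 2\right)^{2} = \left(-33\right)^{2} = 1089$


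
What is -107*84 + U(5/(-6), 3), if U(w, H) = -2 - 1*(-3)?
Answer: -8987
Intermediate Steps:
U(w, H) = 1 (U(w, H) = -2 + 3 = 1)
-107*84 + U(5/(-6), 3) = -107*84 + 1 = -8988 + 1 = -8987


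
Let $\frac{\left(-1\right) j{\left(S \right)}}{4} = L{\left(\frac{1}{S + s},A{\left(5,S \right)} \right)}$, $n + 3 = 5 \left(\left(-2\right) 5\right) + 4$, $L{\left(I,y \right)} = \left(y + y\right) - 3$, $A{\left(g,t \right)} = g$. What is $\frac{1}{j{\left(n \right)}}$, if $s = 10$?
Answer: $- \frac{1}{28} \approx -0.035714$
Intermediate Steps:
$L{\left(I,y \right)} = -3 + 2 y$ ($L{\left(I,y \right)} = 2 y - 3 = -3 + 2 y$)
$n = -49$ ($n = -3 + \left(5 \left(\left(-2\right) 5\right) + 4\right) = -3 + \left(5 \left(-10\right) + 4\right) = -3 + \left(-50 + 4\right) = -3 - 46 = -49$)
$j{\left(S \right)} = -28$ ($j{\left(S \right)} = - 4 \left(-3 + 2 \cdot 5\right) = - 4 \left(-3 + 10\right) = \left(-4\right) 7 = -28$)
$\frac{1}{j{\left(n \right)}} = \frac{1}{-28} = - \frac{1}{28}$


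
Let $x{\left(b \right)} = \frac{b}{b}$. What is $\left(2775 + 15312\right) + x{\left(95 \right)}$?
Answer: $18088$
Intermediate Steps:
$x{\left(b \right)} = 1$
$\left(2775 + 15312\right) + x{\left(95 \right)} = \left(2775 + 15312\right) + 1 = 18087 + 1 = 18088$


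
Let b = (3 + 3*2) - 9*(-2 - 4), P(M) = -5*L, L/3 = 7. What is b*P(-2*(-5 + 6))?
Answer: -6615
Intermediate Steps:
L = 21 (L = 3*7 = 21)
P(M) = -105 (P(M) = -5*21 = -105)
b = 63 (b = (3 + 6) - 9*(-6) = 9 + 54 = 63)
b*P(-2*(-5 + 6)) = 63*(-105) = -6615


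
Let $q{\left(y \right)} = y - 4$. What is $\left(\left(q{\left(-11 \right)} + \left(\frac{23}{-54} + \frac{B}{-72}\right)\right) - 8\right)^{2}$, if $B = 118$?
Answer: $\frac{7327849}{11664} \approx 628.25$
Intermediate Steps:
$q{\left(y \right)} = -4 + y$ ($q{\left(y \right)} = y - 4 = -4 + y$)
$\left(\left(q{\left(-11 \right)} + \left(\frac{23}{-54} + \frac{B}{-72}\right)\right) - 8\right)^{2} = \left(\left(\left(-4 - 11\right) + \left(\frac{23}{-54} + \frac{118}{-72}\right)\right) - 8\right)^{2} = \left(\left(-15 + \left(23 \left(- \frac{1}{54}\right) + 118 \left(- \frac{1}{72}\right)\right)\right) - 8\right)^{2} = \left(\left(-15 - \frac{223}{108}\right) - 8\right)^{2} = \left(- \frac{1843}{108} - 8\right)^{2} = \left(- \frac{2707}{108}\right)^{2} = \frac{7327849}{11664}$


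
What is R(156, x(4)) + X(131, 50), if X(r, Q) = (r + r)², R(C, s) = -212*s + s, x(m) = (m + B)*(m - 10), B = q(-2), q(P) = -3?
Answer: 69910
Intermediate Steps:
B = -3
x(m) = (-10 + m)*(-3 + m) (x(m) = (m - 3)*(m - 10) = (-3 + m)*(-10 + m) = (-10 + m)*(-3 + m))
R(C, s) = -211*s
X(r, Q) = 4*r² (X(r, Q) = (2*r)² = 4*r²)
R(156, x(4)) + X(131, 50) = -211*(30 + 4² - 13*4) + 4*131² = -211*(30 + 16 - 52) + 4*17161 = -211*(-6) + 68644 = 1266 + 68644 = 69910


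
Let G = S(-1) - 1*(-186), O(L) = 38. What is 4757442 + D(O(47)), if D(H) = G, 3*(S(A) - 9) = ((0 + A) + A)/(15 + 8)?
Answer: 328276951/69 ≈ 4.7576e+6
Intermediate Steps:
S(A) = 9 + 2*A/69 (S(A) = 9 + (((0 + A) + A)/(15 + 8))/3 = 9 + ((A + A)/23)/3 = 9 + ((2*A)*(1/23))/3 = 9 + (2*A/23)/3 = 9 + 2*A/69)
G = 13453/69 (G = (9 + (2/69)*(-1)) - 1*(-186) = (9 - 2/69) + 186 = 619/69 + 186 = 13453/69 ≈ 194.97)
D(H) = 13453/69
4757442 + D(O(47)) = 4757442 + 13453/69 = 328276951/69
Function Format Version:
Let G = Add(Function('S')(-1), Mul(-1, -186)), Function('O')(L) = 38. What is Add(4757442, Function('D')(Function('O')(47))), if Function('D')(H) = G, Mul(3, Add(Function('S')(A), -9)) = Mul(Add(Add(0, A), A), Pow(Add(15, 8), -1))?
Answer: Rational(328276951, 69) ≈ 4.7576e+6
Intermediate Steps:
Function('S')(A) = Add(9, Mul(Rational(2, 69), A)) (Function('S')(A) = Add(9, Mul(Rational(1, 3), Mul(Add(Add(0, A), A), Pow(Add(15, 8), -1)))) = Add(9, Mul(Rational(1, 3), Mul(Add(A, A), Pow(23, -1)))) = Add(9, Mul(Rational(1, 3), Mul(Mul(2, A), Rational(1, 23)))) = Add(9, Mul(Rational(1, 3), Mul(Rational(2, 23), A))) = Add(9, Mul(Rational(2, 69), A)))
G = Rational(13453, 69) (G = Add(Add(9, Mul(Rational(2, 69), -1)), Mul(-1, -186)) = Add(Add(9, Rational(-2, 69)), 186) = Add(Rational(619, 69), 186) = Rational(13453, 69) ≈ 194.97)
Function('D')(H) = Rational(13453, 69)
Add(4757442, Function('D')(Function('O')(47))) = Add(4757442, Rational(13453, 69)) = Rational(328276951, 69)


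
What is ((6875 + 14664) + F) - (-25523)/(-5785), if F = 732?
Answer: 128812212/5785 ≈ 22267.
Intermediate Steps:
((6875 + 14664) + F) - (-25523)/(-5785) = ((6875 + 14664) + 732) - (-25523)/(-5785) = (21539 + 732) - (-25523)*(-1)/5785 = 22271 - 1*25523/5785 = 22271 - 25523/5785 = 128812212/5785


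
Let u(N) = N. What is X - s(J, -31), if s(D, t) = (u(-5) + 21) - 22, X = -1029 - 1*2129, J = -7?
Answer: -3152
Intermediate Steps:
X = -3158 (X = -1029 - 2129 = -3158)
s(D, t) = -6 (s(D, t) = (-5 + 21) - 22 = 16 - 22 = -6)
X - s(J, -31) = -3158 - 1*(-6) = -3158 + 6 = -3152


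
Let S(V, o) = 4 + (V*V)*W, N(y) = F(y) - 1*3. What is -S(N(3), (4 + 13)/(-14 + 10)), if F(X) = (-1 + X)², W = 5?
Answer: -9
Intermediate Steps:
N(y) = -3 + (-1 + y)² (N(y) = (-1 + y)² - 1*3 = (-1 + y)² - 3 = -3 + (-1 + y)²)
S(V, o) = 4 + 5*V² (S(V, o) = 4 + (V*V)*5 = 4 + V²*5 = 4 + 5*V²)
-S(N(3), (4 + 13)/(-14 + 10)) = -(4 + 5*(-3 + (-1 + 3)²)²) = -(4 + 5*(-3 + 2²)²) = -(4 + 5*(-3 + 4)²) = -(4 + 5*1²) = -(4 + 5*1) = -(4 + 5) = -1*9 = -9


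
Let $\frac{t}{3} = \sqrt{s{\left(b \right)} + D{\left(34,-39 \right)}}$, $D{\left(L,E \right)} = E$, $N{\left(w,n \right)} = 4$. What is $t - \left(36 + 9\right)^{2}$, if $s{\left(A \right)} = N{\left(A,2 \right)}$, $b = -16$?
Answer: $-2025 + 3 i \sqrt{35} \approx -2025.0 + 17.748 i$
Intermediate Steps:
$s{\left(A \right)} = 4$
$t = 3 i \sqrt{35}$ ($t = 3 \sqrt{4 - 39} = 3 \sqrt{-35} = 3 i \sqrt{35} \approx 17.748 i$)
$t - \left(36 + 9\right)^{2} = 3 i \sqrt{35} - \left(36 + 9\right)^{2} = 3 i \sqrt{35} - 45^{2} = 3 i \sqrt{35} - 2025 = -2025 + 3 i \sqrt{35}$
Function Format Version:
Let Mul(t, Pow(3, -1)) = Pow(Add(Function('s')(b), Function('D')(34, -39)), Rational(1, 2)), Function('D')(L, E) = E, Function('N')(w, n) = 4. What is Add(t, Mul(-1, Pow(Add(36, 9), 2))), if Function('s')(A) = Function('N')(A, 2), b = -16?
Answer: Add(-2025, Mul(3, I, Pow(35, Rational(1, 2)))) ≈ Add(-2025.0, Mul(17.748, I))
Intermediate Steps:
Function('s')(A) = 4
t = Mul(3, I, Pow(35, Rational(1, 2))) (t = Mul(3, Pow(Add(4, -39), Rational(1, 2))) = Mul(3, Pow(-35, Rational(1, 2))) = Mul(3, Mul(I, Pow(35, Rational(1, 2)))) = Mul(3, I, Pow(35, Rational(1, 2))) ≈ Mul(17.748, I))
Add(t, Mul(-1, Pow(Add(36, 9), 2))) = Add(Mul(3, I, Pow(35, Rational(1, 2))), Mul(-1, Pow(Add(36, 9), 2))) = Add(Mul(3, I, Pow(35, Rational(1, 2))), Mul(-1, Pow(45, 2))) = Add(Mul(3, I, Pow(35, Rational(1, 2))), Mul(-1, 2025)) = Add(Mul(3, I, Pow(35, Rational(1, 2))), -2025) = Add(-2025, Mul(3, I, Pow(35, Rational(1, 2))))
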